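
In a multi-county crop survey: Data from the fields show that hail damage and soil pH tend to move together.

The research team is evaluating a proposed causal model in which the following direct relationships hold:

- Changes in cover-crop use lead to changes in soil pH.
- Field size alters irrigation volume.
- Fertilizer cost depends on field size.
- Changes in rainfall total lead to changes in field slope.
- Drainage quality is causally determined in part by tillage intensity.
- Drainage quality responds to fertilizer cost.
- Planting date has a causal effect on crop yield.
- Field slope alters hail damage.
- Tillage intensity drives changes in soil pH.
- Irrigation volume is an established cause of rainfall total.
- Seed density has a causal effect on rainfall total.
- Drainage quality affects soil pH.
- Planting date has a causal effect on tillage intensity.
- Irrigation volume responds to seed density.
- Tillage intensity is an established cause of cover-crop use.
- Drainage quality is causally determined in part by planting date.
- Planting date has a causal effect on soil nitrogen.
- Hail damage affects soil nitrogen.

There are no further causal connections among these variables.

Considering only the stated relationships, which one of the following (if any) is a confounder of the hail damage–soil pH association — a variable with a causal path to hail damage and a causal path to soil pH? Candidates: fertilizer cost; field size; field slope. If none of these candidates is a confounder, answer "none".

Field size causes hail damage (field size → irrigation volume → rainfall total → field slope → hail damage) and also causes soil pH (field size → fertilizer cost → drainage quality → soil pH); it is a common cause of both.
Each of the other candidates lacks a causal path to at least one of hail damage and soil pH, so they do not confound the relationship.

field size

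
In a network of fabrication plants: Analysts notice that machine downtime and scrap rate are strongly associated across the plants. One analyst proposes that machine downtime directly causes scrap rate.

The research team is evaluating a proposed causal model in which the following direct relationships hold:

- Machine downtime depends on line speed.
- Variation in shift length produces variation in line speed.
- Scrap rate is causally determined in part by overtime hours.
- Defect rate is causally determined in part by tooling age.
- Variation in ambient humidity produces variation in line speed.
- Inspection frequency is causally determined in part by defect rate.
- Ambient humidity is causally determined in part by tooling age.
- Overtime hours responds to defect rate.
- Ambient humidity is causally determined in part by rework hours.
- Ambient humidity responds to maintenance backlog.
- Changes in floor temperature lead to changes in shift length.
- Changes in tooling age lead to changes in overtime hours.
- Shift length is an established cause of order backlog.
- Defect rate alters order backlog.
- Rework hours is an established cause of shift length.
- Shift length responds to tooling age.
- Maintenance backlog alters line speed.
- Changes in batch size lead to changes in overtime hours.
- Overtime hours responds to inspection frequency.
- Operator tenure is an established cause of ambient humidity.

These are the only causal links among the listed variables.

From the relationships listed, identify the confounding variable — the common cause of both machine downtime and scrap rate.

tooling age

Tooling age has a causal path to machine downtime (tooling age → ambient humidity → line speed → machine downtime) and a separate causal path to scrap rate (tooling age → overtime hours → scrap rate), so it is a common cause of both.
No stated relationship gives machine downtime a causal route to scrap rate, so the correlation is explained by the shared upstream cause rather than a direct effect.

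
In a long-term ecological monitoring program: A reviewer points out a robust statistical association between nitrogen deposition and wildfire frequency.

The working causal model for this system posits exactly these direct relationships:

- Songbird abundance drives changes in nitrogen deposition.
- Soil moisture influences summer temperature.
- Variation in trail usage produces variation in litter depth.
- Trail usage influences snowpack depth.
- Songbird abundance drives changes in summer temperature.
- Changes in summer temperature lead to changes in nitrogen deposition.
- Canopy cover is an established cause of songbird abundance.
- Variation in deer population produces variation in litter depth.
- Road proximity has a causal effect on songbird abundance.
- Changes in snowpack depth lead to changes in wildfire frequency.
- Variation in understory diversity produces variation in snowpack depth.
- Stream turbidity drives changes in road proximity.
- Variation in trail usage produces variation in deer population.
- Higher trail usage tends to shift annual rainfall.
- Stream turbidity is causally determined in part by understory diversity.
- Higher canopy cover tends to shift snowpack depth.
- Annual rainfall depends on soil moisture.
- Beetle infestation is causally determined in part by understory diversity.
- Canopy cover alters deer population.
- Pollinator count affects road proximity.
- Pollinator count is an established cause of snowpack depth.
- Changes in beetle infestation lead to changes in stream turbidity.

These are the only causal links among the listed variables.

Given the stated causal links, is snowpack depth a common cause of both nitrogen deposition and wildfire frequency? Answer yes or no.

no

Snowpack depth has no stated causal path to nitrogen deposition. A confounder must cause both variables, so snowpack depth does not qualify.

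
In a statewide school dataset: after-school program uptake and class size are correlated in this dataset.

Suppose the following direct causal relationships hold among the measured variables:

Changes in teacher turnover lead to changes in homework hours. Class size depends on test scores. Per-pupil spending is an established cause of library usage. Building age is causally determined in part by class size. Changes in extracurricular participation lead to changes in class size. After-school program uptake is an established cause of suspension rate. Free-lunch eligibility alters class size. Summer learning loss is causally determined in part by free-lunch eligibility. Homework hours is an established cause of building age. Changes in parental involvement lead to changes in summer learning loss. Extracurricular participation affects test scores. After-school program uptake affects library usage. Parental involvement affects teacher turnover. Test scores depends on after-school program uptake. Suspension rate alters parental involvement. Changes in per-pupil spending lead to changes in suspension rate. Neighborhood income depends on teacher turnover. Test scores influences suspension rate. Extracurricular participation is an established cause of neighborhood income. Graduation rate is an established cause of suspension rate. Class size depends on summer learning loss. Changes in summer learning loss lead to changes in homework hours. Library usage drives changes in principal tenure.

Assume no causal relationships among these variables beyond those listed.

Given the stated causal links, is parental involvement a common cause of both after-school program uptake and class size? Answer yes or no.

Parental involvement has no stated causal path to after-school program uptake. A confounder must cause both variables, so parental involvement does not qualify.

no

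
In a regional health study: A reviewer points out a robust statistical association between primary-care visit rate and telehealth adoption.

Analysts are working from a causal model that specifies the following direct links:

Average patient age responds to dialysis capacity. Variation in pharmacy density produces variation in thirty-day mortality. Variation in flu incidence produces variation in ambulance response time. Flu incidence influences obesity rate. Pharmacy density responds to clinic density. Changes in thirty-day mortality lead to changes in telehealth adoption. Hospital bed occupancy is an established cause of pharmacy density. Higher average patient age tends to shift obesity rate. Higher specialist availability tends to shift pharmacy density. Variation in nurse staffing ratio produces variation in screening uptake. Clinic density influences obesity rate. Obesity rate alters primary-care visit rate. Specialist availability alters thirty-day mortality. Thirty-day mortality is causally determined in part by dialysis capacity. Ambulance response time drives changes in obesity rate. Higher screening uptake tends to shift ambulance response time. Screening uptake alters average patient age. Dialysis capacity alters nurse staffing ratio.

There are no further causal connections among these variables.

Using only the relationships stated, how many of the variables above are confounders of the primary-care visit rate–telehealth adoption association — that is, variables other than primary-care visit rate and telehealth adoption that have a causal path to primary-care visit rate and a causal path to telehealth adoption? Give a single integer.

The common causes are: clinic density (to primary-care visit rate via clinic density → obesity rate → primary-care visit rate; to telehealth adoption via clinic density → pharmacy density → thirty-day mortality → telehealth adoption); dialysis capacity (to primary-care visit rate via dialysis capacity → average patient age → obesity rate → primary-care visit rate; to telehealth adoption via dialysis capacity → thirty-day mortality → telehealth adoption).
Every other variable lacks a causal path to at least one of primary-care visit rate and telehealth adoption.

2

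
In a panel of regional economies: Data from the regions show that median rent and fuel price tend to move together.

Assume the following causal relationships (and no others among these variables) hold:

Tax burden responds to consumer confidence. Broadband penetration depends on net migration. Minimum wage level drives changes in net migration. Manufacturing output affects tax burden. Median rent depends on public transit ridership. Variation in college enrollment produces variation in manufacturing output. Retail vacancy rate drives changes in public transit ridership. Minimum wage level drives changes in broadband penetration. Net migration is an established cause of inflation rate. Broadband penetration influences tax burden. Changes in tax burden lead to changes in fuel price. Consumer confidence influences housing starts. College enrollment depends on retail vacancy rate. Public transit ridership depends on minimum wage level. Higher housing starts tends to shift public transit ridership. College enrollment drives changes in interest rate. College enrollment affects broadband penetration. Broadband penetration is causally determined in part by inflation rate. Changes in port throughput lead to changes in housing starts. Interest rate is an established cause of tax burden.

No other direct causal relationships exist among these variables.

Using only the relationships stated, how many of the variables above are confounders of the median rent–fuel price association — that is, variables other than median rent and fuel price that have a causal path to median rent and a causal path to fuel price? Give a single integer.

3

The common causes are: consumer confidence (to median rent via consumer confidence → housing starts → public transit ridership → median rent; to fuel price via consumer confidence → tax burden → fuel price); minimum wage level (to median rent via minimum wage level → public transit ridership → median rent; to fuel price via minimum wage level → broadband penetration → tax burden → fuel price); retail vacancy rate (to median rent via retail vacancy rate → public transit ridership → median rent; to fuel price via retail vacancy rate → college enrollment → manufacturing output → tax burden → fuel price).
Every other variable lacks a causal path to at least one of median rent and fuel price.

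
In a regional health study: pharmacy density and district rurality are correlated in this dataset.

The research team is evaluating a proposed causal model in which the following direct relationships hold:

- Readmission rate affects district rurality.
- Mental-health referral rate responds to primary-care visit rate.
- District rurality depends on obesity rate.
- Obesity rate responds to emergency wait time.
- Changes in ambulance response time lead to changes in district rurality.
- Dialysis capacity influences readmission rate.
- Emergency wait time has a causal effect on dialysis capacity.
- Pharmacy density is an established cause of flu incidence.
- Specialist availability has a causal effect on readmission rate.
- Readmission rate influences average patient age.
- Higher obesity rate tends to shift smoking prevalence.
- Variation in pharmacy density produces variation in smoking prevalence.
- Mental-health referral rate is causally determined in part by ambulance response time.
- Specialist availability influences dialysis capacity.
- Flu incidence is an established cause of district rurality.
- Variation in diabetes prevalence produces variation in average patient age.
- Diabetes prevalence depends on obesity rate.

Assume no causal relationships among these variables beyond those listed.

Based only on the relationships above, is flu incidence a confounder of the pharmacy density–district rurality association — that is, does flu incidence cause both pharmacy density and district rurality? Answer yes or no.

no

Flu incidence has no stated causal path to pharmacy density. A confounder must cause both variables, so flu incidence does not qualify.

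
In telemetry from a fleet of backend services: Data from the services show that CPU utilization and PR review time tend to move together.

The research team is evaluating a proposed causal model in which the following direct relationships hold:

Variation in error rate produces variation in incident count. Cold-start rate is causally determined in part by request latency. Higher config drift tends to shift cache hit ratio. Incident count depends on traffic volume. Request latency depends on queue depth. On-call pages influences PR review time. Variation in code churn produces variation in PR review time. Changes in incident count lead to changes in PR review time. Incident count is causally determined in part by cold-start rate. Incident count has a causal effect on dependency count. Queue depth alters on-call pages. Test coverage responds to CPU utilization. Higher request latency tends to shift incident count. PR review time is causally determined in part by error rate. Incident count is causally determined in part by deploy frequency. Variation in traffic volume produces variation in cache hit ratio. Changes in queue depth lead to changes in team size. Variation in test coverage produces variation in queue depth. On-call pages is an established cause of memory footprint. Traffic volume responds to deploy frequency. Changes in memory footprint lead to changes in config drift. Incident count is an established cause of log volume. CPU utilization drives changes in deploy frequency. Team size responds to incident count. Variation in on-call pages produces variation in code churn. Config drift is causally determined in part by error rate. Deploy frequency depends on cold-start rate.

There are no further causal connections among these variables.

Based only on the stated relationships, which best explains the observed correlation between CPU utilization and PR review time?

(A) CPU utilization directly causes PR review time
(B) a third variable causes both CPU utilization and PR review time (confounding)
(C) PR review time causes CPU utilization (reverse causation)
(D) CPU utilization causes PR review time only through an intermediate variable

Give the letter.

D

CPU utilization reaches PR review time through CPU utilization → deploy frequency → incident count → PR review time — an indirect causal chain with no direct CPU utilization → PR review time link. No variable causes both CPU utilization and PR review time, so confounding is ruled out; the effect is mediated.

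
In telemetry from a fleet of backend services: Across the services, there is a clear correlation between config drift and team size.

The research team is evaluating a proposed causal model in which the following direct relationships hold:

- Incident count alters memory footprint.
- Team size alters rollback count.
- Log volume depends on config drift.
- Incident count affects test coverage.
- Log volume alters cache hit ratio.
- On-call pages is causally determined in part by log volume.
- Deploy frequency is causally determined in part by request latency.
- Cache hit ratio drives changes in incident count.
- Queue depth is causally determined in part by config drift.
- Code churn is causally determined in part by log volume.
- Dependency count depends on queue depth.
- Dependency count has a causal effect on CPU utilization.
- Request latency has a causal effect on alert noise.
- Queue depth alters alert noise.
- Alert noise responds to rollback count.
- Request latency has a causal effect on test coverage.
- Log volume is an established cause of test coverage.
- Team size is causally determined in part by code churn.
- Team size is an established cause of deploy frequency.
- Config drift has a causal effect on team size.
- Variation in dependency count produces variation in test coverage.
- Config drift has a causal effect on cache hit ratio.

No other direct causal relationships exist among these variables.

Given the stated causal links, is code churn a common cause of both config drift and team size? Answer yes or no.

no

Code churn has no stated causal path to config drift. A confounder must cause both variables, so code churn does not qualify.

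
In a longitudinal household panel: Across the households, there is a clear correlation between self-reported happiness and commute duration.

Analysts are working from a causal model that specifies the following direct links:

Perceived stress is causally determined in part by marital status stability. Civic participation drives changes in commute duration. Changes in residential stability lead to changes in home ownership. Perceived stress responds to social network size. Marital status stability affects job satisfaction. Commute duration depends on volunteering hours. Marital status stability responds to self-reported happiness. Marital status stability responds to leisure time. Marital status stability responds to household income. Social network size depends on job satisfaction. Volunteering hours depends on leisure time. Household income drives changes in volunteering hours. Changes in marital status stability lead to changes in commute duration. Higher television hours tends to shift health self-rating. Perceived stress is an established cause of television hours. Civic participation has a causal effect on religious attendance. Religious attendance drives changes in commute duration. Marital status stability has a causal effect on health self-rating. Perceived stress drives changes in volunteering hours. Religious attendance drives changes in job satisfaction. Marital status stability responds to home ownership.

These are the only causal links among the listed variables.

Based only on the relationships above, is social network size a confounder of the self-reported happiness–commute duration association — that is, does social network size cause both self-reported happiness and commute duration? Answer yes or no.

no

Social network size has no stated causal path to self-reported happiness. A confounder must cause both variables, so social network size does not qualify.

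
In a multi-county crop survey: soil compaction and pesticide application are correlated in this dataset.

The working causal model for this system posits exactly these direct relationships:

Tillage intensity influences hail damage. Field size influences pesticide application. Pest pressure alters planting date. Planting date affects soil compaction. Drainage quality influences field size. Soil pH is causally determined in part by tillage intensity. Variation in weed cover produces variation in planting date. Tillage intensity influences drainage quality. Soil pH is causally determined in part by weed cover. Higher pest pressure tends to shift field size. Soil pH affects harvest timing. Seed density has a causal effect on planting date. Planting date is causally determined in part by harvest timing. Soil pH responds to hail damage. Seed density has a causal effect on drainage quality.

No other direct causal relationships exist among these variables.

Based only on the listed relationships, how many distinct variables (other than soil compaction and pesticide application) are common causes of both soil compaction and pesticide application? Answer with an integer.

3

The common causes are: pest pressure (to soil compaction via pest pressure → planting date → soil compaction; to pesticide application via pest pressure → field size → pesticide application); seed density (to soil compaction via seed density → planting date → soil compaction; to pesticide application via seed density → drainage quality → field size → pesticide application); tillage intensity (to soil compaction via tillage intensity → soil pH → harvest timing → planting date → soil compaction; to pesticide application via tillage intensity → drainage quality → field size → pesticide application).
Every other variable lacks a causal path to at least one of soil compaction and pesticide application.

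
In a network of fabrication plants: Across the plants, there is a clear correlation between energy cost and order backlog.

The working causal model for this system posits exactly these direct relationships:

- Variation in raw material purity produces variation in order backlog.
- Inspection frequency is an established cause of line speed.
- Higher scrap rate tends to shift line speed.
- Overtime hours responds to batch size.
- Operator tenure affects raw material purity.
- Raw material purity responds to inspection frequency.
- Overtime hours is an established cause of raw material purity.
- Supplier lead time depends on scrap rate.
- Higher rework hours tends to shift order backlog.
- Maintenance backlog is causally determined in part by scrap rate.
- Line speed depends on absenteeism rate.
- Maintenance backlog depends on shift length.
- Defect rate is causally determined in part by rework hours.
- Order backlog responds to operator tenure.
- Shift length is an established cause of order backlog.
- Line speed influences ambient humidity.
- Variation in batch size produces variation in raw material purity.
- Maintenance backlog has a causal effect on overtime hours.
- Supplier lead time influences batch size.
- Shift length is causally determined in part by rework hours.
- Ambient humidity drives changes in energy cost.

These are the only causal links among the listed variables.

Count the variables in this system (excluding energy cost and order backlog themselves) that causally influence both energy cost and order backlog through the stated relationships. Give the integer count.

The common causes are: inspection frequency (to energy cost via inspection frequency → line speed → ambient humidity → energy cost; to order backlog via inspection frequency → raw material purity → order backlog); scrap rate (to energy cost via scrap rate → line speed → ambient humidity → energy cost; to order backlog via scrap rate → supplier lead time → batch size → raw material purity → order backlog).
Every other variable lacks a causal path to at least one of energy cost and order backlog.

2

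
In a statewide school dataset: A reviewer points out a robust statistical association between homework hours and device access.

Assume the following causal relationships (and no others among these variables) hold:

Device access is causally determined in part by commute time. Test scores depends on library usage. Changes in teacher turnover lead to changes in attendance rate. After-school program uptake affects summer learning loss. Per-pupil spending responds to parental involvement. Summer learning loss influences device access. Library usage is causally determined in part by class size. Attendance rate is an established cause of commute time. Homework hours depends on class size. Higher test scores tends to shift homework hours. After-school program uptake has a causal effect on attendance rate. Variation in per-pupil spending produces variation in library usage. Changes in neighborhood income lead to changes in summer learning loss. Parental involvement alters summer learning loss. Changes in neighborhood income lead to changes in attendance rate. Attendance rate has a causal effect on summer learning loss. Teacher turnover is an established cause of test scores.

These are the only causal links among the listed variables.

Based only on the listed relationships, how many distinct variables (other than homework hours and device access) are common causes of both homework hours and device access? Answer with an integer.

The common causes are: parental involvement (to homework hours via parental involvement → per-pupil spending → library usage → test scores → homework hours; to device access via parental involvement → summer learning loss → device access); teacher turnover (to homework hours via teacher turnover → test scores → homework hours; to device access via teacher turnover → attendance rate → commute time → device access).
Every other variable lacks a causal path to at least one of homework hours and device access.

2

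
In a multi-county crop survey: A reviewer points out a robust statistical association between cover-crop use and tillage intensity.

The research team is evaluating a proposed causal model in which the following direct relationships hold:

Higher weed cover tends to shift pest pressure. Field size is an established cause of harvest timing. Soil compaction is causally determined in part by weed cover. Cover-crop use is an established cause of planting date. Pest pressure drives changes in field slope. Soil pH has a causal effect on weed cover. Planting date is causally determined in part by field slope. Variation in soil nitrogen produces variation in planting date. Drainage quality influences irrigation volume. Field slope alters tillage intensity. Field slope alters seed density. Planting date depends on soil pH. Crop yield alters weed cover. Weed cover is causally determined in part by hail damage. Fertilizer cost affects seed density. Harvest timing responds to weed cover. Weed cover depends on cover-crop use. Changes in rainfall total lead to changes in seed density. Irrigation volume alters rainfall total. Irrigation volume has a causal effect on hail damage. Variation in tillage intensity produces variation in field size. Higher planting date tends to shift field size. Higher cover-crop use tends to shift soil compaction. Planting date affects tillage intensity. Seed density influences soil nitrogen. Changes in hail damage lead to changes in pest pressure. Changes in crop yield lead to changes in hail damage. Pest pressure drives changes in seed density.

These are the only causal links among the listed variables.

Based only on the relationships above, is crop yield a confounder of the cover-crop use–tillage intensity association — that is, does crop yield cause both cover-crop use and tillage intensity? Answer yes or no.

no

Crop yield has no stated causal path to cover-crop use. A confounder must cause both variables, so crop yield does not qualify.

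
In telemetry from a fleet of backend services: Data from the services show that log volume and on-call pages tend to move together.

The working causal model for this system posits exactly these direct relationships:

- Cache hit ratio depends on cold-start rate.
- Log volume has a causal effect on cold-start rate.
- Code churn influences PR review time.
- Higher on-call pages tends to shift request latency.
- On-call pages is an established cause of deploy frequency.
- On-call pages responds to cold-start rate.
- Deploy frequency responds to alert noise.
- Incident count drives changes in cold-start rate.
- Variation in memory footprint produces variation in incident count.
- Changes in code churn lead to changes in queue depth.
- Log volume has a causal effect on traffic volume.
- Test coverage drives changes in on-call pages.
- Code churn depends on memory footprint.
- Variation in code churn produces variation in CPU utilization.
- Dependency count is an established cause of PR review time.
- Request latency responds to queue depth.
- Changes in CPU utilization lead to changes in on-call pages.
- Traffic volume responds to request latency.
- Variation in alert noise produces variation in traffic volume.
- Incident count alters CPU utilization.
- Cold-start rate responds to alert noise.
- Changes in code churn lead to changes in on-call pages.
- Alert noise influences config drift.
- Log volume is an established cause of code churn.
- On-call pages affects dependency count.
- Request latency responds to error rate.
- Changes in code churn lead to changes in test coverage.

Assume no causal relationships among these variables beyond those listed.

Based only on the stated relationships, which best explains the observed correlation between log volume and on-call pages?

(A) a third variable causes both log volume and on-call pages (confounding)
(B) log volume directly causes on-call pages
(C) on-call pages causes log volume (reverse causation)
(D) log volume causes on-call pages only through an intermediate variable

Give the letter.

Log volume reaches on-call pages through log volume → code churn → on-call pages — an indirect causal chain with no direct log volume → on-call pages link. No variable causes both log volume and on-call pages, so confounding is ruled out; the effect is mediated.

D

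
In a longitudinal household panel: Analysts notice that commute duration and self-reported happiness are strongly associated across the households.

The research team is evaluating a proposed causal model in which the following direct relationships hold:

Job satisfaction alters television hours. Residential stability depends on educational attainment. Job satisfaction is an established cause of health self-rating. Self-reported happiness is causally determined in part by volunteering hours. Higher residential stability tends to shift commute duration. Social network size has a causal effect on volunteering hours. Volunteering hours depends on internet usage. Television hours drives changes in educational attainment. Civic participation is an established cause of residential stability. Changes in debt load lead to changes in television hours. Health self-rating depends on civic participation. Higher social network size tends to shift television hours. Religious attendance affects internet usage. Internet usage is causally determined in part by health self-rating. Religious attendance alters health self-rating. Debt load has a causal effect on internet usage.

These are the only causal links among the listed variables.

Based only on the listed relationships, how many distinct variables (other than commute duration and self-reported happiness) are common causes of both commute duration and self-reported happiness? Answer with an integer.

The common causes are: civic participation (to commute duration via civic participation → residential stability → commute duration; to self-reported happiness via civic participation → health self-rating → internet usage → volunteering hours → self-reported happiness); debt load (to commute duration via debt load → television hours → educational attainment → residential stability → commute duration; to self-reported happiness via debt load → internet usage → volunteering hours → self-reported happiness); job satisfaction (to commute duration via job satisfaction → television hours → educational attainment → residential stability → commute duration; to self-reported happiness via job satisfaction → health self-rating → internet usage → volunteering hours → self-reported happiness); social network size (to commute duration via social network size → television hours → educational attainment → residential stability → commute duration; to self-reported happiness via social network size → volunteering hours → self-reported happiness).
Every other variable lacks a causal path to at least one of commute duration and self-reported happiness.

4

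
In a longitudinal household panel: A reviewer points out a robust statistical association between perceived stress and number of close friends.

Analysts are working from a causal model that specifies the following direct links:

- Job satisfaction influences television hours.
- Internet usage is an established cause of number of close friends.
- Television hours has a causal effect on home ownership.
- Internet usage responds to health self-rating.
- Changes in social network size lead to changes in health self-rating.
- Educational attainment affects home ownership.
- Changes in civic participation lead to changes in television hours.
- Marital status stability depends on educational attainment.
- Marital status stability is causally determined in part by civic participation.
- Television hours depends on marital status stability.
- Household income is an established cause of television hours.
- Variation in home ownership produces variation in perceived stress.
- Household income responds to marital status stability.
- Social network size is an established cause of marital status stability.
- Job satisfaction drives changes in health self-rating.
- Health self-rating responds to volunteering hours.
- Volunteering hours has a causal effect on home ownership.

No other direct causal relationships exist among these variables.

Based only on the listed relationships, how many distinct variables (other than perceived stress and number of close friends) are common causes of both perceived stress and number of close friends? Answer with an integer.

3

The common causes are: job satisfaction (to perceived stress via job satisfaction → television hours → home ownership → perceived stress; to number of close friends via job satisfaction → health self-rating → internet usage → number of close friends); social network size (to perceived stress via social network size → marital status stability → television hours → home ownership → perceived stress; to number of close friends via social network size → health self-rating → internet usage → number of close friends); volunteering hours (to perceived stress via volunteering hours → home ownership → perceived stress; to number of close friends via volunteering hours → health self-rating → internet usage → number of close friends).
Every other variable lacks a causal path to at least one of perceived stress and number of close friends.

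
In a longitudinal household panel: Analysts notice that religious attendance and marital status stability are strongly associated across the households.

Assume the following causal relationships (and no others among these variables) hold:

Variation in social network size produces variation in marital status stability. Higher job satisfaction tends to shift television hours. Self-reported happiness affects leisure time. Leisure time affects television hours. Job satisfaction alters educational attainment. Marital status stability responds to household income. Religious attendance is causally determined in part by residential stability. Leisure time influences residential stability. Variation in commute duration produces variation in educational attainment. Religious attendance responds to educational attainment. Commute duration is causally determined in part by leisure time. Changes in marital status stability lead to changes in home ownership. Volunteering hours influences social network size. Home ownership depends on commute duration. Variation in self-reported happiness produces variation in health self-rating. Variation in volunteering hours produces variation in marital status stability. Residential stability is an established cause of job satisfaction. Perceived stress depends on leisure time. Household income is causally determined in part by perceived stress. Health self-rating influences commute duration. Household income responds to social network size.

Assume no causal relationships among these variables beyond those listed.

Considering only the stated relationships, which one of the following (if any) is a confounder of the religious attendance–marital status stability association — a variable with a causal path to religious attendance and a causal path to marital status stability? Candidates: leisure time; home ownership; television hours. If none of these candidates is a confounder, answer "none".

leisure time

Leisure time causes religious attendance (leisure time → residential stability → religious attendance) and also causes marital status stability (leisure time → perceived stress → household income → marital status stability); it is a common cause of both.
Each of the other candidates lacks a causal path to at least one of religious attendance and marital status stability, so they do not confound the relationship.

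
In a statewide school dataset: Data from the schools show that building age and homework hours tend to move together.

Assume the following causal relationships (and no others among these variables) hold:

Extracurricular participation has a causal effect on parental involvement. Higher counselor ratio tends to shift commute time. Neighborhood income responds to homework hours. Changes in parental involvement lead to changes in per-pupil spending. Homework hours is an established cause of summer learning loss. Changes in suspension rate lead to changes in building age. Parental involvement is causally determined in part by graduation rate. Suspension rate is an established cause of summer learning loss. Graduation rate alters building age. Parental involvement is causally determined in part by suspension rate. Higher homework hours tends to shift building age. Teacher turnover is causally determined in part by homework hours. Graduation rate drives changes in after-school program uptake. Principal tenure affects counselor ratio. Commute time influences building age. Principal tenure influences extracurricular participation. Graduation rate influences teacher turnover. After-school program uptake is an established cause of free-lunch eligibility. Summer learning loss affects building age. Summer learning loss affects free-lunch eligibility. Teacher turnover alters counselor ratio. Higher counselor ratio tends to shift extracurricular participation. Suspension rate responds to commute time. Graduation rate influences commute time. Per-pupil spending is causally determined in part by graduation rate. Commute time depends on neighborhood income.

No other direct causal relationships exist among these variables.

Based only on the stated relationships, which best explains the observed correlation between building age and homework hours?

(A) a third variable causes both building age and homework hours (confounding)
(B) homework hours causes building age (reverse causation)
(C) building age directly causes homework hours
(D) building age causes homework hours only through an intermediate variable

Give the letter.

B

The stated link runs homework hours → building age; building age has no causal path to homework hours. No variable causes both, so confounding is ruled out. The correlation reflects reverse causation.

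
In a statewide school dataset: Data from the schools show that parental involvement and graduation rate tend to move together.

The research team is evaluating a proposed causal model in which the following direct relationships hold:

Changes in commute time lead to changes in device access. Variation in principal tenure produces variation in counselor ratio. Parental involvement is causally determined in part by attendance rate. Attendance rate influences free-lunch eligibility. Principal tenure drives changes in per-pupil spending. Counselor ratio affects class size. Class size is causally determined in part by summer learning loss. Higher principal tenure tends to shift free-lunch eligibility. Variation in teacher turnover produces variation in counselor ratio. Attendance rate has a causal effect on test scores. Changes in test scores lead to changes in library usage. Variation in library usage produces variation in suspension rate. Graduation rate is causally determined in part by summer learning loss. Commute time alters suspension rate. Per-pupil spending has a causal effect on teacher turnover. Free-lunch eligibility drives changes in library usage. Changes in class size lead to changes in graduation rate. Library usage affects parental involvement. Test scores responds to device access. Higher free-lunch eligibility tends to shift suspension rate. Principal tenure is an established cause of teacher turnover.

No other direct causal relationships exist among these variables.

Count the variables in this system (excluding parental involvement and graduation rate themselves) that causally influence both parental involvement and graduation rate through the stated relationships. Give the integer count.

The common causes are: principal tenure (to parental involvement via principal tenure → free-lunch eligibility → library usage → parental involvement; to graduation rate via principal tenure → counselor ratio → class size → graduation rate).
Every other variable lacks a causal path to at least one of parental involvement and graduation rate.

1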